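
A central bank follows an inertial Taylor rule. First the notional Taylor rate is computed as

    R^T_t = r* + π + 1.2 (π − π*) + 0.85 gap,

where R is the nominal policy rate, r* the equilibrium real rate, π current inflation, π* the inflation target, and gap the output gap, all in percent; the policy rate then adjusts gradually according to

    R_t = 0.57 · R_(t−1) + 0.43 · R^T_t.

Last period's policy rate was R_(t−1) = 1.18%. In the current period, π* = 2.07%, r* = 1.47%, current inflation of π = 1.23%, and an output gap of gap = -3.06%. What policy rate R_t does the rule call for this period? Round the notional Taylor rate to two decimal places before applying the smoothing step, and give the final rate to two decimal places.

0.28%

R^T_t = 1.47 + 1.23 + 1.2 × (1.23 − 2.07) + 0.85 × (-3.06)
   = 1.47 + 1.23 − 1.008 − 2.601 = -0.91
R_t = 0.57 × 1.18 + 0.43 × (-0.91) = 0.6726 − 0.3913 = 0.28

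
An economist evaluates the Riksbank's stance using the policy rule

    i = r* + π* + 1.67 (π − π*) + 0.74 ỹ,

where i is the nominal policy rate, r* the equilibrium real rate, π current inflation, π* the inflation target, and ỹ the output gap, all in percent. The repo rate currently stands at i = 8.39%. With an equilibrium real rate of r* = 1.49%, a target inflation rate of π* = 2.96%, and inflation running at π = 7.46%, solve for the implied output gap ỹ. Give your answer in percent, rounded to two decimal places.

0.74 ỹ = 8.39 − 1.49 − 2.96 − 1.67 × (7.46 − 2.96) = -3.575
ỹ = -3.575 / 0.74 = -4.83

-4.83%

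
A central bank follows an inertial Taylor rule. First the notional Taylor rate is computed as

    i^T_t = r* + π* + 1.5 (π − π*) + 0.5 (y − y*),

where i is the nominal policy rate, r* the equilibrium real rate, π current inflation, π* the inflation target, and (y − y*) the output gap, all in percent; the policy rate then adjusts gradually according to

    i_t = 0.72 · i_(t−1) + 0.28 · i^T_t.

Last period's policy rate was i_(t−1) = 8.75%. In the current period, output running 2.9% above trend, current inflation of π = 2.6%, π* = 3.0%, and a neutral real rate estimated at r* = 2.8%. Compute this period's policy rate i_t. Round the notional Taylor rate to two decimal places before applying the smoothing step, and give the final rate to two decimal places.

Output 2.9% above potential → (y − y*) = 2.9.
i^T_t = 2.8 + 3.0 + 1.5 × (2.6 − 3.0) + 0.5 × 2.9
   = 2.8 + 3 − 0.6 + 1.45 = 6.65
i_t = 0.72 × 8.75 + 0.28 × 6.65 = 6.3 + 1.862 = 8.16

8.16%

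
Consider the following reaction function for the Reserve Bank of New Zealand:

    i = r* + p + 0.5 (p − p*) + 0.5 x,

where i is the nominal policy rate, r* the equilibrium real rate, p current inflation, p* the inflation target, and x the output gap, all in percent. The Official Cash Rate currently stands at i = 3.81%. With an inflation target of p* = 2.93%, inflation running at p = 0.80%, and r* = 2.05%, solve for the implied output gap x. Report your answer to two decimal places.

0.5 x = 3.81 − 2.05 − 0.80 − 0.5 × (0.80 − 2.93) = 2.025
x = 2.025 / 0.5 = 4.05

4.05%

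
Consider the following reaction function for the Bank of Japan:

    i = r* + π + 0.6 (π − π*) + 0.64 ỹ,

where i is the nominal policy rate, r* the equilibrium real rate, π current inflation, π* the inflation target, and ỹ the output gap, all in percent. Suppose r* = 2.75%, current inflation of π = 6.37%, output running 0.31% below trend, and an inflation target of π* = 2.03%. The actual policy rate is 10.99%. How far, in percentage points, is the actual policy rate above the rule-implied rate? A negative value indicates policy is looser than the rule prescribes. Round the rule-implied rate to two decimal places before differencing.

-0.54 pp

Output 0.31% below potential → ỹ = -0.31.
i = 2.75 + 6.37 + 0.6 × (6.37 − 2.03) + 0.64 × (-0.31)
   = 2.75 + 6.37 + 2.604 − 0.1984 = 11.53
Deviation = 10.99 − 11.53 = -0.54 pp.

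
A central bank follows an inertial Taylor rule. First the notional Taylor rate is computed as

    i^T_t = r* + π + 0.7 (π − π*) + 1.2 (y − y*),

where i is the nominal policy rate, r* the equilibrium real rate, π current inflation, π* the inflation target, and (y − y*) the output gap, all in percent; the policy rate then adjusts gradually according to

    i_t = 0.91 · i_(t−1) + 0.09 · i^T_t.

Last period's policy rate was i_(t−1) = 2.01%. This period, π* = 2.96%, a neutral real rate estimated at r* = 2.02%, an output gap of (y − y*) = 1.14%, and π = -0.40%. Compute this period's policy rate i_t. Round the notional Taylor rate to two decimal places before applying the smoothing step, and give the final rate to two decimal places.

1.89%

i^T_t = 2.02 + (-0.40) + 0.7 × (-0.40 − 2.96) + 1.2 × 1.14
   = 2.02 − 0.4 − 2.352 + 1.368 = 0.64
i_t = 0.91 × 2.01 + 0.09 × 0.64 = 1.8291 + 0.0576 = 1.89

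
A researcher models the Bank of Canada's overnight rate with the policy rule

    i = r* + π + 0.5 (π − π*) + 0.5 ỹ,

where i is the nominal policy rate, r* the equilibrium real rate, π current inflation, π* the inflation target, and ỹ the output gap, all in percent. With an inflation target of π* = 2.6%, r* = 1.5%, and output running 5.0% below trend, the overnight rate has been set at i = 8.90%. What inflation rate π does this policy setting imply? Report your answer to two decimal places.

Output 5.0% below potential → ỹ = -5.0.
Collecting π: i = r* + (1 + 0.5) π − 0.5 π* + 0.5 ỹ
1.5 π = 8.90 − 1.5 + 0.5 × 2.6 − 0.5 × (-5.0) = 11.2
π = 11.2 / 1.5 = 7.47

7.47%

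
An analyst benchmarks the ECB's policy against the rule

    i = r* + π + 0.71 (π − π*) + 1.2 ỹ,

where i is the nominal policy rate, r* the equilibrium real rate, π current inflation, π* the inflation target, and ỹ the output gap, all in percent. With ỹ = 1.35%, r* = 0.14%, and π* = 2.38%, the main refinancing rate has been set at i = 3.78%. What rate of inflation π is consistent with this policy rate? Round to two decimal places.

2.17%

Collecting π: i = r* + (1 + 0.71) π − 0.71 π* + 1.2 ỹ
1.71 π = 3.78 − 0.14 + 0.71 × 2.38 − 1.2 × 1.35 = 3.7098
π = 3.7098 / 1.71 = 2.17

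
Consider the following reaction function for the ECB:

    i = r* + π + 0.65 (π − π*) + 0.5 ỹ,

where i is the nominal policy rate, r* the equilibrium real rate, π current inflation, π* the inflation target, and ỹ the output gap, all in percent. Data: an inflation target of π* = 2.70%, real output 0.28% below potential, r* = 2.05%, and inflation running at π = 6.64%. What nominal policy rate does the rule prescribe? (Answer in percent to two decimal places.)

Output 0.28% below potential → ỹ = -0.28.
i = 2.05 + 6.64 + 0.65 × (6.64 − 2.70) + 0.5 × (-0.28)
   = 2.05 + 6.64 + 2.561 − 0.14 = 11.11

11.11%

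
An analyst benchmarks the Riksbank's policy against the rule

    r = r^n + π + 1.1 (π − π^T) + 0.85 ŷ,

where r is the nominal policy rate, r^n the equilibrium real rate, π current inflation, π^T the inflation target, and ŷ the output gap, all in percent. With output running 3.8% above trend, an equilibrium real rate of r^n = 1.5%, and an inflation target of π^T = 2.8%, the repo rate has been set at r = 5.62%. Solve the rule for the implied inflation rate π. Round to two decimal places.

1.89%

Output 3.8% above potential → ŷ = 3.8.
Collecting π: r = r^n + (1 + 1.1) π − 1.1 π^T + 0.85 ŷ
2.1 π = 5.62 − 1.5 + 1.1 × 2.8 − 0.85 × 3.8 = 3.97
π = 3.97 / 2.1 = 1.89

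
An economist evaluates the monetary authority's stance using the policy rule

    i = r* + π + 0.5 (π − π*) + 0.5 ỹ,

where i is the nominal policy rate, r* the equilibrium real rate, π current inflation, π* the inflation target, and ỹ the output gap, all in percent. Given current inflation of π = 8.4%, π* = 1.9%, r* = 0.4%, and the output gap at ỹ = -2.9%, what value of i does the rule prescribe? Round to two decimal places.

10.60%

i = 0.4 + 8.4 + 0.5 × (8.4 − 1.9) + 0.5 × (-2.9)
   = 0.4 + 8.4 + 3.25 − 1.45 = 10.60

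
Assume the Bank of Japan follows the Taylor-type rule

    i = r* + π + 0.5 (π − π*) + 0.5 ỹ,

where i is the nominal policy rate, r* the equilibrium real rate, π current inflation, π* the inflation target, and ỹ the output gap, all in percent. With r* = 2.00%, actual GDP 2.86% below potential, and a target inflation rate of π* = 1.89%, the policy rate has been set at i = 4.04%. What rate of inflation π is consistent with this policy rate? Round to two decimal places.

Output 2.86% below potential → ỹ = -2.86.
Collecting π: i = r* + (1 + 0.5) π − 0.5 π* + 0.5 ỹ
1.5 π = 4.04 − 2.00 + 0.5 × 1.89 − 0.5 × (-2.86) = 4.415
π = 4.415 / 1.5 = 2.94

2.94%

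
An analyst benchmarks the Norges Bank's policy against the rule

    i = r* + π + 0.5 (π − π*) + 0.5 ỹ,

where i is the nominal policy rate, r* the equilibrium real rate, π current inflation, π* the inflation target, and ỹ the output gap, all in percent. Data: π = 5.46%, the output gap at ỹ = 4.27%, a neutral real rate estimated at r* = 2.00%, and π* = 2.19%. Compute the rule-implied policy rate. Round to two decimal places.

i = 2.00 + 5.46 + 0.5 × (5.46 − 2.19) + 0.5 × 4.27
   = 2.00 + 5.46 + 1.635 + 2.135 = 11.23

11.23%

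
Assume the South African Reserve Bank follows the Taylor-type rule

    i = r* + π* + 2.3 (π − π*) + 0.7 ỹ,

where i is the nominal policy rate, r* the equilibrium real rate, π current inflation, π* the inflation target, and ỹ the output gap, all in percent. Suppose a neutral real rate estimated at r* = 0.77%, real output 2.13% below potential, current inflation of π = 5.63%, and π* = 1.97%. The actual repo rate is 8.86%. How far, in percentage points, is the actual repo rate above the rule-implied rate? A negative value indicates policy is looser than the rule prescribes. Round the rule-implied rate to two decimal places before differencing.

-0.81 pp

Output 2.13% below potential → ỹ = -2.13.
i = 0.77 + 1.97 + 2.3 × (5.63 − 1.97) + 0.7 × (-2.13)
   = 0.77 + 1.97 + 8.418 − 1.491 = 9.67
Deviation = 8.86 − 9.67 = -0.81 pp.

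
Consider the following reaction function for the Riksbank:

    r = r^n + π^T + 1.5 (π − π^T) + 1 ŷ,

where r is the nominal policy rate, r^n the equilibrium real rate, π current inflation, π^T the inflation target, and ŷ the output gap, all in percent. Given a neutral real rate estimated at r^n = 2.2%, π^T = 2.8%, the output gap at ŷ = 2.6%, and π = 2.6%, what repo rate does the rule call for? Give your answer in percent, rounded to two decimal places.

r = 2.2 + 2.8 + 1.5 × (2.6 − 2.8) + 1 × 2.6
   = 2.2 + 2.8 − 0.3 + 2.6 = 7.30

7.30%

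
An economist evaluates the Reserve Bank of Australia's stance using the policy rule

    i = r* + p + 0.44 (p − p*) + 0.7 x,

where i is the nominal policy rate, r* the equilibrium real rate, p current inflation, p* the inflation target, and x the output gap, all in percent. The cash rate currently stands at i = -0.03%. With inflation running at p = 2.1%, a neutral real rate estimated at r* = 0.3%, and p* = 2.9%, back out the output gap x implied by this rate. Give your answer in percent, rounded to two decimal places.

0.7 x = -0.03 − 0.3 − 2.1 − 0.44 × (2.1 − 2.9) = -2.078
x = -2.078 / 0.7 = -2.97

-2.97%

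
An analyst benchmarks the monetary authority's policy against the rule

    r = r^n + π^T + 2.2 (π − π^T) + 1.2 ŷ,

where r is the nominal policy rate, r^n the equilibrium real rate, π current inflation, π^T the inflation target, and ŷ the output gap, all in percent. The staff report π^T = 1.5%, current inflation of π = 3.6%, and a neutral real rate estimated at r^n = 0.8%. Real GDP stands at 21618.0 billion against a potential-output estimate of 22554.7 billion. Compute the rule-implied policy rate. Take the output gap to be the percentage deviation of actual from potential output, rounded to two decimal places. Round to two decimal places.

Output gap = 100 × (21618.0 − 22554.7) / 22554.7 = -4.15%.
r = 0.80 + 1.50 + 2.2 × (3.60 − 1.50) + 1.2 × (-4.15)
   = 0.80 + 1.5 + 4.62 − 4.98 = 1.94

1.94%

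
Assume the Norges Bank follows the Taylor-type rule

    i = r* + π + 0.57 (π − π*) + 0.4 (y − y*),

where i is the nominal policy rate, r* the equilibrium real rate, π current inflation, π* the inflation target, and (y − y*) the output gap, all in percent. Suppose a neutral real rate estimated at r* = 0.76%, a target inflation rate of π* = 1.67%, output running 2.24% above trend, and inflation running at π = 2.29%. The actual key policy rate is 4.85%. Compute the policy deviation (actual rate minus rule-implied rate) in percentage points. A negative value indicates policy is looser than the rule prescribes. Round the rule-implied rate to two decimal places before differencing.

0.55 pp

Output 2.24% above potential → (y − y*) = 2.24.
i = 0.76 + 2.29 + 0.57 × (2.29 − 1.67) + 0.4 × 2.24
   = 0.76 + 2.29 + 0.3534 + 0.896 = 4.30
Deviation = 4.85 − 4.30 = 0.55 pp.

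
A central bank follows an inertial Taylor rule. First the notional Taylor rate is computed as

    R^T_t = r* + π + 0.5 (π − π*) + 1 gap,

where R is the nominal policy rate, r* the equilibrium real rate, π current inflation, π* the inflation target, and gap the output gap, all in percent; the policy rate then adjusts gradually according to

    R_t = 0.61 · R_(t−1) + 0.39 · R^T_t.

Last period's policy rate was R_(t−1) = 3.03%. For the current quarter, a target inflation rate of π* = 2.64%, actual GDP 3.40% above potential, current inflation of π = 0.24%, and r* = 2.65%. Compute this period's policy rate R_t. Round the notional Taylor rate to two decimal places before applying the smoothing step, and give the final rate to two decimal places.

3.83%

Output 3.40% above potential → gap = 3.40.
R^T_t = 2.65 + 0.24 + 0.5 × (0.24 − 2.64) + 1 × 3.40
   = 2.65 + 0.24 − 1.2 + 3.4 = 5.09
R_t = 0.61 × 3.03 + 0.39 × 5.09 = 1.8483 + 1.9851 = 3.83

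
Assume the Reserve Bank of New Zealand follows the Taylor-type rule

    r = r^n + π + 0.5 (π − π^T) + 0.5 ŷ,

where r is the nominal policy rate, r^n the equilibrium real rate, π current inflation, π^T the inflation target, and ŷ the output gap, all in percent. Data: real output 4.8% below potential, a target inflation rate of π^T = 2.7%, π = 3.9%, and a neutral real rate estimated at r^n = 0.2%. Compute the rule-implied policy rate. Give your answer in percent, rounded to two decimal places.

Output 4.8% below potential → ŷ = -4.8.
r = 0.2 + 3.9 + 0.5 × (3.9 − 2.7) + 0.5 × (-4.8)
   = 0.2 + 3.9 + 0.6 − 2.4 = 2.30

2.30%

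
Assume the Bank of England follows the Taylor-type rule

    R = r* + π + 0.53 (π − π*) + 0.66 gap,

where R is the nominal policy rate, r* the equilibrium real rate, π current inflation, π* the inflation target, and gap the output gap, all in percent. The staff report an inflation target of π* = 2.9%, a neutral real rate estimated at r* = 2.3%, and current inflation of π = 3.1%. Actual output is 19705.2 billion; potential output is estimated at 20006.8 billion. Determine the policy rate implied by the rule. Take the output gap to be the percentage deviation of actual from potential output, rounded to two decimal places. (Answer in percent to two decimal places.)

Output gap = 100 × (19705.2 − 20006.8) / 20006.8 = -1.51%.
R = 2.30 + 3.10 + 0.53 × (3.10 − 2.90) + 0.66 × (-1.51)
   = 2.30 + 3.1 + 0.106 − 0.9966 = 4.51

4.51%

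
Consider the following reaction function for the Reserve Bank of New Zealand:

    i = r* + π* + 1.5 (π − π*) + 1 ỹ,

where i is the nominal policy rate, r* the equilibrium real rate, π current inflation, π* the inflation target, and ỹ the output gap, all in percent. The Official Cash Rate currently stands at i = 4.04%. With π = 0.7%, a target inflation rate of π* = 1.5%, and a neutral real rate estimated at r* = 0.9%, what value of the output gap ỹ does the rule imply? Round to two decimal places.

2.84%

1 ỹ = 4.04 − 0.9 − 1.5 − 1.5 × (0.7 − 1.5) = 2.84
ỹ = 2.84 / 1 = 2.84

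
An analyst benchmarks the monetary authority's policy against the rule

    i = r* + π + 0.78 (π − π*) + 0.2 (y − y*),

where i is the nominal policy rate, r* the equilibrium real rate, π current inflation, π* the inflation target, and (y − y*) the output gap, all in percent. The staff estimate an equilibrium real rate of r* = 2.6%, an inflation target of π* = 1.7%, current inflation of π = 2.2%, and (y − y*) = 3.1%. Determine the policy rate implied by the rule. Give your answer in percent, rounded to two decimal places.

5.81%

i = 2.6 + 2.2 + 0.78 × (2.2 − 1.7) + 0.2 × 3.1
   = 2.6 + 2.2 + 0.39 + 0.62 = 5.81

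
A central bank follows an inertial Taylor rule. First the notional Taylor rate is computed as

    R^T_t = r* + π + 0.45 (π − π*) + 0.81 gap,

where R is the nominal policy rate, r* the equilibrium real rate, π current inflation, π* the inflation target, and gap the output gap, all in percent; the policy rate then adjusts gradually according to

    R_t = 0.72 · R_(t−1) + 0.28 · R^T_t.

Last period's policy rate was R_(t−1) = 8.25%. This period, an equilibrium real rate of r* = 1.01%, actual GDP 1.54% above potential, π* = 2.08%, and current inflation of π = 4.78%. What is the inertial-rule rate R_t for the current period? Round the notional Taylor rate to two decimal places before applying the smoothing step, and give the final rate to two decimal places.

8.25%

Output 1.54% above potential → gap = 1.54.
R^T_t = 1.01 + 4.78 + 0.45 × (4.78 − 2.08) + 0.81 × 1.54
   = 1.01 + 4.78 + 1.215 + 1.2474 = 8.25
R_t = 0.72 × 8.25 + 0.28 × 8.25 = 5.94 + 2.31 = 8.25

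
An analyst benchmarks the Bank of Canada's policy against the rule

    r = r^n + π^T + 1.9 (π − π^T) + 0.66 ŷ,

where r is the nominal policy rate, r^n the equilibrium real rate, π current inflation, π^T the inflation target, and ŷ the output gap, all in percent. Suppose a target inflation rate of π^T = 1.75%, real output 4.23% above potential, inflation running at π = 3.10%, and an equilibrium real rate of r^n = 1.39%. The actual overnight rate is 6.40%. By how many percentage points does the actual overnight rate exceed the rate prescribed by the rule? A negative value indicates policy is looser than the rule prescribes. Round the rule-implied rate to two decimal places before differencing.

Output 4.23% above potential → ŷ = 4.23.
r = 1.39 + 1.75 + 1.9 × (3.10 − 1.75) + 0.66 × 4.23
   = 1.39 + 1.75 + 2.565 + 2.7918 = 8.50
Deviation = 6.40 − 8.50 = -2.10 pp.

-2.10 pp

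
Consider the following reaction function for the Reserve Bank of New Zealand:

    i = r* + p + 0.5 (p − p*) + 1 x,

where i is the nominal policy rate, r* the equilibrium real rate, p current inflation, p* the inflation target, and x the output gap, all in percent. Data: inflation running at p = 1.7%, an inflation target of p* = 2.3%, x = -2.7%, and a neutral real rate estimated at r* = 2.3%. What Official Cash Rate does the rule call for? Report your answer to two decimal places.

1.00%

i = 2.3 + 1.7 + 0.5 × (1.7 − 2.3) + 1 × (-2.7)
   = 2.3 + 1.7 − 0.3 − 2.7 = 1.00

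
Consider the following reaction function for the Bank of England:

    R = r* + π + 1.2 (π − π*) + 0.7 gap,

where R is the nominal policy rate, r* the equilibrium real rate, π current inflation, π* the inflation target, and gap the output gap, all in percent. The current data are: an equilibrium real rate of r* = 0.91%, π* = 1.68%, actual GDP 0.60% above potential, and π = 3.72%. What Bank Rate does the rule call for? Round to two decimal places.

Output 0.60% above potential → gap = 0.60.
R = 0.91 + 3.72 + 1.2 × (3.72 − 1.68) + 0.7 × 0.60
   = 0.91 + 3.72 + 2.448 + 0.42 = 7.50

7.50%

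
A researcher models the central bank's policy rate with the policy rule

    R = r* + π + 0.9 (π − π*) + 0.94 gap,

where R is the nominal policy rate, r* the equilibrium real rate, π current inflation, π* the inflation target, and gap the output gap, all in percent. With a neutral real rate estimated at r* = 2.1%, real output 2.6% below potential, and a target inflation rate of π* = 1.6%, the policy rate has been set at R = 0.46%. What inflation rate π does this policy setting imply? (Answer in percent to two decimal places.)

1.18%

Output 2.6% below potential → gap = -2.6.
Collecting π: R = r* + (1 + 0.9) π − 0.9 π* + 0.94 gap
1.9 π = 0.46 − 2.1 + 0.9 × 1.6 − 0.94 × (-2.6) = 2.244
π = 2.244 / 1.9 = 1.18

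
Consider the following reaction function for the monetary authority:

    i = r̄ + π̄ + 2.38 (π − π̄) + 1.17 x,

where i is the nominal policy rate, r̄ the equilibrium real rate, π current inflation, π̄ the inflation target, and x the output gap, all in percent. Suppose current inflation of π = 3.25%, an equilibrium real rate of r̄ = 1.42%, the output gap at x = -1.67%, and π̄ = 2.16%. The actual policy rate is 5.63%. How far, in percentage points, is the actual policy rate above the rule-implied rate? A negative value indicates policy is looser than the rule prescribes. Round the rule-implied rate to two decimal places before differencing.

i = 1.42 + 2.16 + 2.38 × (3.25 − 2.16) + 1.17 × (-1.67)
   = 1.42 + 2.16 + 2.5942 − 1.9539 = 4.22
Deviation = 5.63 − 4.22 = 1.41 pp.

1.41 pp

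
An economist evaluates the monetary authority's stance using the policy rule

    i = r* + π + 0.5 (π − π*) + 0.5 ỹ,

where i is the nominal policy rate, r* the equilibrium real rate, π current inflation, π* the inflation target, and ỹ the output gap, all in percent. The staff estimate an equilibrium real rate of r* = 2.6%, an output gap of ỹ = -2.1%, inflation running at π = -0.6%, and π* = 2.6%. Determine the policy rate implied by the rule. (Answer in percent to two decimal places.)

-0.65%

i = 2.6 + (-0.6) + 0.5 × (-0.6 − 2.6) + 0.5 × (-2.1)
   = 2.6 − 0.6 − 1.6 − 1.05 = -0.65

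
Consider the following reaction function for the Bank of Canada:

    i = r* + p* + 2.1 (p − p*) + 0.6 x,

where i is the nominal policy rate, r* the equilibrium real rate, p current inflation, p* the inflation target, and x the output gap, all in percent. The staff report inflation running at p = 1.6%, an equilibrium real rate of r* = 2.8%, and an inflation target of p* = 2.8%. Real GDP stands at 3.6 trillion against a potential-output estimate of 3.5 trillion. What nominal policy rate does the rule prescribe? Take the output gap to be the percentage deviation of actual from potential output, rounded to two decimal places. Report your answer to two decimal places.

Output gap = 100 × (3.6 − 3.5) / 3.5 = 2.86%.
i = 2.80 + 2.80 + 2.1 × (1.60 − 2.80) + 0.6 × 2.86
   = 2.80 + 2.8 − 2.52 + 1.716 = 4.80

4.80%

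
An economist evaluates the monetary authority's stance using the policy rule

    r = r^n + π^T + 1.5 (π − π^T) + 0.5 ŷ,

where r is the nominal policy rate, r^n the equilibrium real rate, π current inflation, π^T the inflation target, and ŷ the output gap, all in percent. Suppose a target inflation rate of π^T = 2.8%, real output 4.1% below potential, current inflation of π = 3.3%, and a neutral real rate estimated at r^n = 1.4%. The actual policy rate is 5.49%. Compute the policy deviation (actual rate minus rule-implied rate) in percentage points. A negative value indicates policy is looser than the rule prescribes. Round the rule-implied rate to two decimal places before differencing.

Output 4.1% below potential → ŷ = -4.1.
r = 1.4 + 2.8 + 1.5 × (3.3 − 2.8) + 0.5 × (-4.1)
   = 1.4 + 2.8 + 0.75 − 2.05 = 2.90
Deviation = 5.49 − 2.90 = 2.59 pp.

2.59 pp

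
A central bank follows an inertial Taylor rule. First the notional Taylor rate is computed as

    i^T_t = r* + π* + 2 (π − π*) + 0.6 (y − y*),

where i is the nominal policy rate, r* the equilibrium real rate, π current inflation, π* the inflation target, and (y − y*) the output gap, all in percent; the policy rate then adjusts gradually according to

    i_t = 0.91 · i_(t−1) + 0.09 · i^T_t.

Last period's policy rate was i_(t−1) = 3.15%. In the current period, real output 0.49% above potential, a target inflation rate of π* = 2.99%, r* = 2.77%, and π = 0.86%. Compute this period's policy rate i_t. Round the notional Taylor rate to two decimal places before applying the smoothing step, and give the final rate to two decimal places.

3.03%

Output 0.49% above potential → (y − y*) = 0.49.
i^T_t = 2.77 + 2.99 + 2 × (0.86 − 2.99) + 0.6 × 0.49
   = 2.77 + 2.99 − 4.26 + 0.294 = 1.79
i_t = 0.91 × 3.15 + 0.09 × 1.79 = 2.8665 + 0.1611 = 3.03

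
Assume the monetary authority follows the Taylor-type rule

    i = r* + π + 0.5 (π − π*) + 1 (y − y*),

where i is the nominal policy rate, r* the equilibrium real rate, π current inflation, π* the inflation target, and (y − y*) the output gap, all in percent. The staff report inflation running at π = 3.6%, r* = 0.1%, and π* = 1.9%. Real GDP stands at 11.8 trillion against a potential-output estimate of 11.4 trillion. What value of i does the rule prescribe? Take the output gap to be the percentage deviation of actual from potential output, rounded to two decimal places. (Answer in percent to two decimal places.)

Output gap = 100 × (11.8 − 11.4) / 11.4 = 3.51%.
i = 0.10 + 3.60 + 0.5 × (3.60 − 1.90) + 1 × 3.51
   = 0.10 + 3.6 + 0.85 + 3.51 = 8.06

8.06%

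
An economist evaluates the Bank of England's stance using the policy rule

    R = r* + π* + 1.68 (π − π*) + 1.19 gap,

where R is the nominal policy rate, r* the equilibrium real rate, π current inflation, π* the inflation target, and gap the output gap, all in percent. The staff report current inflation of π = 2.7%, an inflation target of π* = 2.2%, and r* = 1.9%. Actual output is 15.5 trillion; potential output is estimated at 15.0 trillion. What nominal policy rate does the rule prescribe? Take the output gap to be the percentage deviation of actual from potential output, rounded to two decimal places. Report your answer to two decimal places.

8.90%

Output gap = 100 × (15.5 − 15.0) / 15.0 = 3.33%.
R = 1.90 + 2.20 + 1.68 × (2.70 − 2.20) + 1.19 × 3.33
   = 1.90 + 2.2 + 0.84 + 3.9627 = 8.90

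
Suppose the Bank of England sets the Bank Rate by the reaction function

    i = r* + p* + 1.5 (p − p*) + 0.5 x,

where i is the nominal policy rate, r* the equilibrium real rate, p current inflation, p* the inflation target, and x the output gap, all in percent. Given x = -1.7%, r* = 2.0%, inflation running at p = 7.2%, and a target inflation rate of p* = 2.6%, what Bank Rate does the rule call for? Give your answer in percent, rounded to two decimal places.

i = 2.0 + 2.6 + 1.5 × (7.2 − 2.6) + 0.5 × (-1.7)
   = 2.0 + 2.6 + 6.9 − 0.85 = 10.65

10.65%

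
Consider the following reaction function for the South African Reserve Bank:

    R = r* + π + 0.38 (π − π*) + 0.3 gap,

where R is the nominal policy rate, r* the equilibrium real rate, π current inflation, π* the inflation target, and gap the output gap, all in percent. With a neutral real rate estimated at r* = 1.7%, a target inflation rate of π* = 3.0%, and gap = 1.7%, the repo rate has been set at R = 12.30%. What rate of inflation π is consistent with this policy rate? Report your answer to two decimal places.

8.14%

Collecting π: R = r* + (1 + 0.38) π − 0.38 π* + 0.3 gap
1.38 π = 12.30 − 1.7 + 0.38 × 3.0 − 0.3 × 1.7 = 11.23
π = 11.23 / 1.38 = 8.14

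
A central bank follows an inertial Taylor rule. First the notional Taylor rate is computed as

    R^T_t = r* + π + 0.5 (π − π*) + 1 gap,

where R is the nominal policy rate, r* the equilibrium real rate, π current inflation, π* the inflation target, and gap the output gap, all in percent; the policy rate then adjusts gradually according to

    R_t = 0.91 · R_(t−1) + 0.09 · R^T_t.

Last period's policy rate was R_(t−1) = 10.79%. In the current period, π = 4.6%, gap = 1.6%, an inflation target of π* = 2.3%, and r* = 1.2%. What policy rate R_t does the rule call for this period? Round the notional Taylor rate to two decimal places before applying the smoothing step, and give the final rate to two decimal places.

10.59%

R^T_t = 1.2 + 4.6 + 0.5 × (4.6 − 2.3) + 1 × 1.6
   = 1.2 + 4.6 + 1.15 + 1.6 = 8.55
R_t = 0.91 × 10.79 + 0.09 × 8.55 = 9.8189 + 0.7695 = 10.59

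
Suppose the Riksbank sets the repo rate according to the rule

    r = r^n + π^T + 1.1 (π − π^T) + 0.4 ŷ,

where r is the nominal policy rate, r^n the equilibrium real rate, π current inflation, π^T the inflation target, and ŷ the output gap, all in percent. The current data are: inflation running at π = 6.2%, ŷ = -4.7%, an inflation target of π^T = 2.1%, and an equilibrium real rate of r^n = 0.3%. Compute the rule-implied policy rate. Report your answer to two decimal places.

r = 0.3 + 2.1 + 1.1 × (6.2 − 2.1) + 0.4 × (-4.7)
   = 0.3 + 2.1 + 4.51 − 1.88 = 5.03

5.03%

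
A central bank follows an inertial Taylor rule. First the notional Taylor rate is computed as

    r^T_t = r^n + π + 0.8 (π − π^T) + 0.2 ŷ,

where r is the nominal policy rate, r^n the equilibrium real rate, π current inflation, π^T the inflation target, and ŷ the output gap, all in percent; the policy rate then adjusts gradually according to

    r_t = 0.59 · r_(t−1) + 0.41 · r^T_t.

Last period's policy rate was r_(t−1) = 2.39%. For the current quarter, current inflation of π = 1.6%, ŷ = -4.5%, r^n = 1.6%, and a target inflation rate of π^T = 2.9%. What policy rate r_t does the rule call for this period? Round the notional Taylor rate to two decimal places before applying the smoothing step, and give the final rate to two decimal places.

r^T_t = 1.6 + 1.6 + 0.8 × (1.6 − 2.9) + 0.2 × (-4.5)
   = 1.6 + 1.6 − 1.04 − 0.9 = 1.26
r_t = 0.59 × 2.39 + 0.41 × 1.26 = 1.4101 + 0.5166 = 1.93

1.93%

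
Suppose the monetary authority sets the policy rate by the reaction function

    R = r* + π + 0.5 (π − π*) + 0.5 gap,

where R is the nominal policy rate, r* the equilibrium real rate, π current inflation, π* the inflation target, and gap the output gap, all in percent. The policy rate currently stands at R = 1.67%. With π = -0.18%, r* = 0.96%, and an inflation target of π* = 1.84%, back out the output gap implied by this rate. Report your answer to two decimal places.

3.80%

0.5 gap = 1.67 − 0.96 − (-0.18) − 0.5 × ((-0.18) − 1.84) = 1.9
gap = 1.9 / 0.5 = 3.80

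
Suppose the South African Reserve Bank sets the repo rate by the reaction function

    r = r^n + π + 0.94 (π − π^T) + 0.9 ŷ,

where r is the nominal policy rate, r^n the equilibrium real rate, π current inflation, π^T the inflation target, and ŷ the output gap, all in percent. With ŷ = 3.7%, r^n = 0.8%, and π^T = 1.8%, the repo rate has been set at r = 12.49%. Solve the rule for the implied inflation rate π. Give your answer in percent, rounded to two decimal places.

Collecting π: r = r^n + (1 + 0.94) π − 0.94 π^T + 0.9 ŷ
1.94 π = 12.49 − 0.8 + 0.94 × 1.8 − 0.9 × 3.7 = 10.052
π = 10.052 / 1.94 = 5.18

5.18%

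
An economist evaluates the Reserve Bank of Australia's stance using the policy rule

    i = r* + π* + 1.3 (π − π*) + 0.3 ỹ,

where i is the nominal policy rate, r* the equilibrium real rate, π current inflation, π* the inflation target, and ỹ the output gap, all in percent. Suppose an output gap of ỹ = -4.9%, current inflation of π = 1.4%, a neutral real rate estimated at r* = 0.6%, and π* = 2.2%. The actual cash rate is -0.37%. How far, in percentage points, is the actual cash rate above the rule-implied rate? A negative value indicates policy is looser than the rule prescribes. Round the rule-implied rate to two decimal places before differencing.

-0.66 pp

i = 0.6 + 2.2 + 1.3 × (1.4 − 2.2) + 0.3 × (-4.9)
   = 0.6 + 2.2 − 1.04 − 1.47 = 0.29
Deviation = -0.37 − 0.29 = -0.66 pp.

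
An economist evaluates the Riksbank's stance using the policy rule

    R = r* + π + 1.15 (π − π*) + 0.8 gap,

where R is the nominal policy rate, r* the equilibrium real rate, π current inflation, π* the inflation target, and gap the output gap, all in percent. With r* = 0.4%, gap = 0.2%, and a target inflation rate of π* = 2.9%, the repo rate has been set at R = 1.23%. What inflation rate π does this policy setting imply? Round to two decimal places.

1.86%

Collecting π: R = r* + (1 + 1.15) π − 1.15 π* + 0.8 gap
2.15 π = 1.23 − 0.4 + 1.15 × 2.9 − 0.8 × 0.2 = 4.005
π = 4.005 / 2.15 = 1.86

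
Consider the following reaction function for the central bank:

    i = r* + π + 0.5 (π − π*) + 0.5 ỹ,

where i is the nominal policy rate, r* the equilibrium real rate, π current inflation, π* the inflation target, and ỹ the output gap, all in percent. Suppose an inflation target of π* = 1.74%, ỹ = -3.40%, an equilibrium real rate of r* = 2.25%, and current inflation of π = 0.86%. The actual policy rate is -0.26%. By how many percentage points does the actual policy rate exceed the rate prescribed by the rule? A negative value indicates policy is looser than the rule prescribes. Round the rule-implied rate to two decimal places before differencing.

-1.23 pp

i = 2.25 + 0.86 + 0.5 × (0.86 − 1.74) + 0.5 × (-3.40)
   = 2.25 + 0.86 − 0.44 − 1.7 = 0.97
Deviation = -0.26 − 0.97 = -1.23 pp.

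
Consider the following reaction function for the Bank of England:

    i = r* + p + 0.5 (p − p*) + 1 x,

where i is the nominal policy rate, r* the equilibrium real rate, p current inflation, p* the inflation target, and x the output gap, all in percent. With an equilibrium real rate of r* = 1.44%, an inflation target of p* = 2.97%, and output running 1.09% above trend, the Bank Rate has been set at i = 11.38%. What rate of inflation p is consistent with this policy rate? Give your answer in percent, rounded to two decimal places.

6.89%

Output 1.09% above potential → x = 1.09.
Collecting p: i = r* + (1 + 0.5) p − 0.5 p* + 1 x
1.5 p = 11.38 − 1.44 + 0.5 × 2.97 − 1 × 1.09 = 10.335
p = 10.335 / 1.5 = 6.89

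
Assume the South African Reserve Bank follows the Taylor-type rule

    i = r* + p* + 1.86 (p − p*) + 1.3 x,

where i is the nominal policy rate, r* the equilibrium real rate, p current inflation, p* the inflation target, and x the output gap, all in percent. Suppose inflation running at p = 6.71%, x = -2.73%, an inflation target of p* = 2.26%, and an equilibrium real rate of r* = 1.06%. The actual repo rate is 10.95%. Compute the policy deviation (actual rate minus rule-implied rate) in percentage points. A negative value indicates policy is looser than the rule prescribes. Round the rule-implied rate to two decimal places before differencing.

i = 1.06 + 2.26 + 1.86 × (6.71 − 2.26) + 1.3 × (-2.73)
   = 1.06 + 2.26 + 8.277 − 3.549 = 8.05
Deviation = 10.95 − 8.05 = 2.90 pp.

2.90 pp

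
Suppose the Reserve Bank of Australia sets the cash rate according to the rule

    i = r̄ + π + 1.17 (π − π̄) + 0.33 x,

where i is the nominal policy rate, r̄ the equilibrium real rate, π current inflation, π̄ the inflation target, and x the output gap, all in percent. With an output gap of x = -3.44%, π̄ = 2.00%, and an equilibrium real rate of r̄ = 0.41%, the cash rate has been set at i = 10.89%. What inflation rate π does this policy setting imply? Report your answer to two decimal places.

Collecting π: i = r̄ + (1 + 1.17) π − 1.17 π̄ + 0.33 x
2.17 π = 10.89 − 0.41 + 1.17 × 2.00 − 0.33 × (-3.44) = 13.9552
π = 13.9552 / 2.17 = 6.43

6.43%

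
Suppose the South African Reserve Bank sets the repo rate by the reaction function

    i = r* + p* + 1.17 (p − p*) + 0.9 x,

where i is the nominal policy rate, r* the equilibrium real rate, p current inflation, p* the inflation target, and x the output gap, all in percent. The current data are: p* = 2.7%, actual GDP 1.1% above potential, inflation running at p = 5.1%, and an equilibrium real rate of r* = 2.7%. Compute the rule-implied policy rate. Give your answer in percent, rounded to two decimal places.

Output 1.1% above potential → x = 1.1.
i = 2.7 + 2.7 + 1.17 × (5.1 − 2.7) + 0.9 × 1.1
   = 2.7 + 2.7 + 2.808 + 0.99 = 9.20

9.20%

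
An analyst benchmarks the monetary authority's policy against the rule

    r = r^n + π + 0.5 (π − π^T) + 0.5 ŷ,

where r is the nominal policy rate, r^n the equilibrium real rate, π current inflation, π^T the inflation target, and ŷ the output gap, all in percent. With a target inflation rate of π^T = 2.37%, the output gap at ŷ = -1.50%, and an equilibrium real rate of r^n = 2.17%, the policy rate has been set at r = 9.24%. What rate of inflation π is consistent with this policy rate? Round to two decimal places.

6.00%

Collecting π: r = r^n + (1 + 0.5) π − 0.5 π^T + 0.5 ŷ
1.5 π = 9.24 − 2.17 + 0.5 × 2.37 − 0.5 × (-1.50) = 9.005
π = 9.005 / 1.5 = 6.00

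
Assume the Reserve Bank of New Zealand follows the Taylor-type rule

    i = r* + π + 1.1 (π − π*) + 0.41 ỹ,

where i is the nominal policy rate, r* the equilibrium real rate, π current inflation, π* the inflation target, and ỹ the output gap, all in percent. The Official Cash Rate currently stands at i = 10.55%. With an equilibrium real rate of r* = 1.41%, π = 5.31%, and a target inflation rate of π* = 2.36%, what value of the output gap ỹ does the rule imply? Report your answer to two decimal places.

0.41 ỹ = 10.55 − 1.41 − 5.31 − 1.1 × (5.31 − 2.36) = 0.585
ỹ = 0.585 / 0.41 = 1.43

1.43%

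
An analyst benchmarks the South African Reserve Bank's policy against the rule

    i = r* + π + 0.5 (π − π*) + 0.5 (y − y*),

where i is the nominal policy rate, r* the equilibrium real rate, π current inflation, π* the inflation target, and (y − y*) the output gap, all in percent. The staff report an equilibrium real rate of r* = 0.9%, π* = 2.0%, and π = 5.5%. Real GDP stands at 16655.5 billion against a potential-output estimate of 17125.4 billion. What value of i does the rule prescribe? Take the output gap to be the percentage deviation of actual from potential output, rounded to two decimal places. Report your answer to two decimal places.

6.78%

Output gap = 100 × (16655.5 − 17125.4) / 17125.4 = -2.74%.
i = 0.90 + 5.50 + 0.5 × (5.50 − 2.00) + 0.5 × (-2.74)
   = 0.90 + 5.5 + 1.75 − 1.37 = 6.78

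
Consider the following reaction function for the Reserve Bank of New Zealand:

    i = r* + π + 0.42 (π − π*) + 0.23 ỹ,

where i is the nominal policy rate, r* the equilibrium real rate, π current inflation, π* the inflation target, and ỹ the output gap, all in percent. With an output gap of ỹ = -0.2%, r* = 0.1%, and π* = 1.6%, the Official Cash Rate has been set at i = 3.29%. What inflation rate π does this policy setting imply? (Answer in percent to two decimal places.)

Collecting π: i = r* + (1 + 0.42) π − 0.42 π* + 0.23 ỹ
1.42 π = 3.29 − 0.1 + 0.42 × 1.6 − 0.23 × (-0.2) = 3.908
π = 3.908 / 1.42 = 2.75

2.75%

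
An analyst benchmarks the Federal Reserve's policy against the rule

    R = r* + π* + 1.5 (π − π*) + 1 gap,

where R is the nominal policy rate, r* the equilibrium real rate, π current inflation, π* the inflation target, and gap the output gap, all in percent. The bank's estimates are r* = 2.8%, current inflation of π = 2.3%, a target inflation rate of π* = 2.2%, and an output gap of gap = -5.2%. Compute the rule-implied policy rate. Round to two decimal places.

R = 2.8 + 2.2 + 1.5 × (2.3 − 2.2) + 1 × (-5.2)
   = 2.8 + 2.2 + 0.15 − 5.2 = -0.05

-0.05%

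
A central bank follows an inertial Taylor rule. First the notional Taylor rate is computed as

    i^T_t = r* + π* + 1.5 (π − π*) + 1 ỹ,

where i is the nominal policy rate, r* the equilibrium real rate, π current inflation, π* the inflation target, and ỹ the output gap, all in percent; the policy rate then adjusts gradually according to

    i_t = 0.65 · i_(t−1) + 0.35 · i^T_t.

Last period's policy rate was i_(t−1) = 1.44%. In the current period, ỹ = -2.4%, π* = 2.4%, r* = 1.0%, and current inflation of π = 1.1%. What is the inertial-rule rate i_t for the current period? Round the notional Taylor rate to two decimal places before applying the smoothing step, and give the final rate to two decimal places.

i^T_t = 1.0 + 2.4 + 1.5 × (1.1 − 2.4) + 1 × (-2.4)
   = 1.0 + 2.4 − 1.95 − 2.4 = -0.95
i_t = 0.65 × 1.44 + 0.35 × (-0.95) = 0.936 − 0.3325 = 0.60

0.60%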